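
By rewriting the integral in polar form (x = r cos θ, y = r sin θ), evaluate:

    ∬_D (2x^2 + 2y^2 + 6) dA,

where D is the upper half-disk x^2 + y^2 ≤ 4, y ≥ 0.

The region D is 0 ≤ r ≤ 2, 0 ≤ θ ≤ π in polar coordinates, where x = r cos(θ), y = r sin(θ), and dA = r dr dθ.

Under the substitution, the integrand becomes 2r^2 + 6, so

    ∬_D (2x^2 + 2y^2 + 6) dA = ∫_{0}^{π} ∫_{0}^{2} (2r^2 + 6) · r dr dθ.

Inner integral (in r): ∫_{0}^{2} (2r^2 + 6) · r dr = 20.

Outer integral (in θ): ∫_{0}^{π} (20) dθ = 20π.

Therefore ∬_D (2x^2 + 2y^2 + 6) dA = 20π.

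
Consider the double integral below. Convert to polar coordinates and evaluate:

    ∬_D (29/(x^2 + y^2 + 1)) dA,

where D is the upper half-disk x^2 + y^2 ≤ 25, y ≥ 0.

The region D is 0 ≤ r ≤ 5, 0 ≤ θ ≤ π in polar coordinates, where x = r cos(θ), y = r sin(θ), and dA = r dr dθ.

Under the substitution, the integrand becomes 29/(r^2 + 1), so

    ∬_D (29/(x^2 + y^2 + 1)) dA = ∫_{0}^{π} ∫_{0}^{5} (29/(r^2 + 1)) · r dr dθ.

Inner integral (in r): ∫_{0}^{5} (29/(r^2 + 1)) · r dr = 29log(26)/2.

Outer integral (in θ): ∫_{0}^{π} (29log(26)/2) dθ = 29π log(26)/2.

Therefore ∬_D (29/(x^2 + y^2 + 1)) dA = 29π log(26)/2.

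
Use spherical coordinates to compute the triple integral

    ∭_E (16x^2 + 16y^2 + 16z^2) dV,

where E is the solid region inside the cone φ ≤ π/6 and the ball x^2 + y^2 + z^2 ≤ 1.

In spherical coordinates, x = ρ sin(φ) cos(θ), y = ρ sin(φ) sin(θ), z = ρ cos(φ), and dV = ρ^2 sin(φ) dρ dφ dθ.

The integrand becomes 16ρ^2, so

    ∭_E (16x^2 + 16y^2 + 16z^2) dV = ∫_{0}^{2π} ∫_{0}^{π/6} ∫_{0}^{1} (16ρ^2) · ρ^2 sin(φ) dρ dφ dθ.

Inner (ρ): 16sin(φ)/5.
Middle (φ): 16/5 - 8sqrt(3)/5.
Outer (θ): 16π (2 - sqrt(3))/5.

Therefore the triple integral equals 16π (2 - sqrt(3))/5.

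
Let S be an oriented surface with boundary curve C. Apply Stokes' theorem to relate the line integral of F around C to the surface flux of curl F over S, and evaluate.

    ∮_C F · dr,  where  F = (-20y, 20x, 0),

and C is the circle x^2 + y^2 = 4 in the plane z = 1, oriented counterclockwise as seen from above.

Let S be the flat disk x^2 + y^2 ≤ 4 in the plane z = 1, with upward unit normal n̂ = ẑ. By Stokes' theorem,

    ∮_C F · dr = ∬_S (∇ × F) · n̂ dS = ∬_D (curl F)_z dA,

where D is the disk x^2 + y^2 ≤ 4.

Compute the curl of F = (-20y, 20x, 0):
    (∇ × F)_x = ∂F_z/∂y - ∂F_y/∂z = 0,
    (∇ × F)_y = ∂F_x/∂z - ∂F_z/∂x = 0,
    (∇ × F)_z = ∂F_y/∂x - ∂F_x/∂y = 40.

On z = 1, (curl F)_z = 40.

Convert to polar (x = r cos θ, y = r sin θ, dA = r dr dθ); the integrand becomes 40, so

    ∬_D (curl F)_z dA = ∫_0^{2π} ∫_0^{2} (40) · r dr dθ.

Inner (r from 0 to 2): 80.
Outer (θ from 0 to 2π): 160π.

Therefore ∮_C F · dr = 160π.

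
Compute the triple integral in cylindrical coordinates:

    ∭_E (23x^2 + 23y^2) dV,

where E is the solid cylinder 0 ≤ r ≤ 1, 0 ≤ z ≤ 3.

In cylindrical coordinates, x = r cos(θ), y = r sin(θ), z = z, and dV = r dr dθ dz.

The integrand becomes 23r^2, so

    ∭_E (23x^2 + 23y^2) dV = ∫_{0}^{2π} ∫_{0}^{1} ∫_{0}^{3} (23r^2) · r dz dr dθ.

Inner (z): 69r^3.
Middle (r from 0 to 1): 69/4.
Outer (θ): 69π/2.

Therefore the triple integral equals 69π/2.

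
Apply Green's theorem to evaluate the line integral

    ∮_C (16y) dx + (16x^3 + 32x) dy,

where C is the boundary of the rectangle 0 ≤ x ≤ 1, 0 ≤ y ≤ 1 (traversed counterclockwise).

Green's theorem converts the closed line integral into a double integral over the enclosed region D:

    ∮_C P dx + Q dy = ∬_D (∂Q/∂x - ∂P/∂y) dA.

Here P = 16y, Q = 16x^3 + 32x, so

    ∂Q/∂x = 48x^2 + 32,    ∂P/∂y = 16,
    ∂Q/∂x - ∂P/∂y = 48x^2 + 16.

D is the region 0 ≤ x ≤ 1, 0 ≤ y ≤ 1. Evaluating the double integral:

    ∬_D (48x^2 + 16) dA = ∫_0^{1} ∫_0^{1} (48x^2 + 16) dy dx.

Inner (y from 0 to 1): 48x^2 + 16.
Outer (x from 0 to 1): 32.

Therefore ∮_C P dx + Q dy = 32.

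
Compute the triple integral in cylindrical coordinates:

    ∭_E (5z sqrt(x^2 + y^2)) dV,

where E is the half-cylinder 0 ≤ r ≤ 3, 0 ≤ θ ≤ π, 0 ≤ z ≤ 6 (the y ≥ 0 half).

In cylindrical coordinates, x = r cos(θ), y = r sin(θ), z = z, and dV = r dr dθ dz.

The integrand becomes 5r z, so

    ∭_E (5z sqrt(x^2 + y^2)) dV = ∫_{0}^{π} ∫_{0}^{3} ∫_{0}^{6} (5r z) · r dz dr dθ.

Inner (z): 90r^2.
Middle (r from 0 to 3): 810.
Outer (θ): 810π.

Therefore the triple integral equals 810π.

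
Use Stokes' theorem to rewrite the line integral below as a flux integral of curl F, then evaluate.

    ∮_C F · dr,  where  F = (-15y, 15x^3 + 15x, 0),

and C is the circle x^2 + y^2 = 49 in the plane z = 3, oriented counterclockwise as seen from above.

Let S be the flat disk x^2 + y^2 ≤ 49 in the plane z = 3, with upward unit normal n̂ = ẑ. By Stokes' theorem,

    ∮_C F · dr = ∬_S (∇ × F) · n̂ dS = ∬_D (curl F)_z dA,

where D is the disk x^2 + y^2 ≤ 49.

Compute the curl of F = (-15y, 15x^3 + 15x, 0):
    (∇ × F)_x = ∂F_z/∂y - ∂F_y/∂z = 0,
    (∇ × F)_y = ∂F_x/∂z - ∂F_z/∂x = 0,
    (∇ × F)_z = ∂F_y/∂x - ∂F_x/∂y = 45x^2 + 30.

On z = 3, (curl F)_z = 45x^2 + 30.

Convert to polar (x = r cos θ, y = r sin θ, dA = r dr dθ); the integrand becomes 45r^2cos(θ)^2 + 30, so

    ∬_D (curl F)_z dA = ∫_0^{2π} ∫_0^{7} (45r^2cos(θ)^2 + 30) · r dr dθ.

Inner (r from 0 to 7): 108045cos(θ)^2/4 + 735.
Outer (θ from 0 to 2π): 113925π/4.

Therefore ∮_C F · dr = 113925π/4.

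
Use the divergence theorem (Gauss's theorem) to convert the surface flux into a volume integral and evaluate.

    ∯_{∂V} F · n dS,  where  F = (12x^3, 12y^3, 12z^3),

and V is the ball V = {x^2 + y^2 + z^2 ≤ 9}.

By the divergence theorem,

    ∯_{∂V} F · n dS = ∭_V (∇ · F) dV.

Compute the divergence:
    ∇ · F = ∂F_x/∂x + ∂F_y/∂y + ∂F_z/∂z = 36x^2 + 36y^2 + 36z^2.

In spherical coordinates, x = ρ sin(φ) cos(θ), y = ρ sin(φ) sin(θ), z = ρ cos(φ), dV = ρ^2 sin(φ) dρ dφ dθ, with 0 ≤ ρ ≤ 3, 0 ≤ φ ≤ π, 0 ≤ θ ≤ 2π.

The integrand, after substitution and multiplying by the volume element, becomes (36ρ^2) · ρ^2 sin(φ), so

    ∭_V (∇·F) dV = ∫_0^{2π} ∫_0^{π} ∫_0^{3} (36ρ^2) · ρ^2 sin(φ) dρ dφ dθ.

Inner (ρ from 0 to 3): 8748sin(φ)/5.
Middle (φ from 0 to π): 17496/5.
Outer (θ from 0 to 2π): 34992π/5.

Therefore ∯_{∂V} F · n dS = 34992π/5.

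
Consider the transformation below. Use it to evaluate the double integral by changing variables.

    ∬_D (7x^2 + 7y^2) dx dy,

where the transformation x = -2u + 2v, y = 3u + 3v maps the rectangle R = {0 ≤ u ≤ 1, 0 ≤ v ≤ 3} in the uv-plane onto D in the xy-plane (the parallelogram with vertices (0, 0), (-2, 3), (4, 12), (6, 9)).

Compute the Jacobian determinant of (x, y) with respect to (u, v):

    ∂(x,y)/∂(u,v) = | -2  2 | = (-2)(3) - (2)(3) = -12.
                   | 3  3 |

Its absolute value is |J| = 12 (the area scaling factor).

Substituting x = -2u + 2v, y = 3u + 3v into the integrand,

    7x^2 + 7y^2 → 91u^2 + 70u v + 91v^2,

so the integral becomes

    ∬_R (91u^2 + 70u v + 91v^2) · |J| du dv = ∫_0^1 ∫_0^3 (1092u^2 + 840u v + 1092v^2) dv du.

Inner (v): 3276u^2 + 3780u + 9828.
Outer (u): 12810.

Therefore ∬_D (7x^2 + 7y^2) dx dy = 12810.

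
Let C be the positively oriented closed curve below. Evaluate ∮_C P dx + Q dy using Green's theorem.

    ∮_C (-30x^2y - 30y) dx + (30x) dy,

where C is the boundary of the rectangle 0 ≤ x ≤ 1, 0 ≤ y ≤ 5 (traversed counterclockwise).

Green's theorem converts the closed line integral into a double integral over the enclosed region D:

    ∮_C P dx + Q dy = ∬_D (∂Q/∂x - ∂P/∂y) dA.

Here P = -30x^2y - 30y, Q = 30x, so

    ∂Q/∂x = 30,    ∂P/∂y = -30x^2 - 30,
    ∂Q/∂x - ∂P/∂y = 30x^2 + 60.

D is the region 0 ≤ x ≤ 1, 0 ≤ y ≤ 5. Evaluating the double integral:

    ∬_D (30x^2 + 60) dA = ∫_0^{1} ∫_0^{5} (30x^2 + 60) dy dx.

Inner (y from 0 to 5): 150x^2 + 300.
Outer (x from 0 to 1): 350.

Therefore ∮_C P dx + Q dy = 350.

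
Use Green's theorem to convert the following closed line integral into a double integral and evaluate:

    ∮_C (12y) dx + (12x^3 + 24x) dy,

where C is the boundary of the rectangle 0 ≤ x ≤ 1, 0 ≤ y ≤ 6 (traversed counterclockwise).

Green's theorem converts the closed line integral into a double integral over the enclosed region D:

    ∮_C P dx + Q dy = ∬_D (∂Q/∂x - ∂P/∂y) dA.

Here P = 12y, Q = 12x^3 + 24x, so

    ∂Q/∂x = 36x^2 + 24,    ∂P/∂y = 12,
    ∂Q/∂x - ∂P/∂y = 36x^2 + 12.

D is the region 0 ≤ x ≤ 1, 0 ≤ y ≤ 6. Evaluating the double integral:

    ∬_D (36x^2 + 12) dA = ∫_0^{1} ∫_0^{6} (36x^2 + 12) dy dx.

Inner (y from 0 to 6): 216x^2 + 72.
Outer (x from 0 to 1): 144.

Therefore ∮_C P dx + Q dy = 144.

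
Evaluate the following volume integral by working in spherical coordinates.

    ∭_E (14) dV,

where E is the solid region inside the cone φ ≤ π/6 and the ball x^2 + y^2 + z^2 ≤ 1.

In spherical coordinates, x = ρ sin(φ) cos(θ), y = ρ sin(φ) sin(θ), z = ρ cos(φ), and dV = ρ^2 sin(φ) dρ dφ dθ.

The integrand becomes 14, so

    ∭_E (14) dV = ∫_{0}^{2π} ∫_{0}^{π/6} ∫_{0}^{1} (14) · ρ^2 sin(φ) dρ dφ dθ.

Inner (ρ): 14sin(φ)/3.
Middle (φ): 14/3 - 7sqrt(3)/3.
Outer (θ): 14π (2 - sqrt(3))/3.

Therefore the triple integral equals 14π (2 - sqrt(3))/3.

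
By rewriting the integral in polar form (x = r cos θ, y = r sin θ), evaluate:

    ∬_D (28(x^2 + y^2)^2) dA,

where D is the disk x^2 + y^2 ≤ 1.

The region D is 0 ≤ r ≤ 1, 0 ≤ θ ≤ 2π in polar coordinates, where x = r cos(θ), y = r sin(θ), and dA = r dr dθ.

Under the substitution, the integrand becomes 28r^4, so

    ∬_D (28(x^2 + y^2)^2) dA = ∫_{0}^{2π} ∫_{0}^{1} (28r^4) · r dr dθ.

Inner integral (in r): ∫_{0}^{1} (28r^4) · r dr = 14/3.

Outer integral (in θ): ∫_{0}^{2π} (14/3) dθ = 28π/3.

Therefore ∬_D (28(x^2 + y^2)^2) dA = 28π/3.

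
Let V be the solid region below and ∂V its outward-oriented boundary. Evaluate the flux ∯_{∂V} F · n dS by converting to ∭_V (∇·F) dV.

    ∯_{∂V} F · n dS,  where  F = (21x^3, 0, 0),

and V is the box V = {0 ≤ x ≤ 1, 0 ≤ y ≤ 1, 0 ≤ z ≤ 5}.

By the divergence theorem,

    ∯_{∂V} F · n dS = ∭_V (∇ · F) dV.

Compute the divergence:
    ∇ · F = ∂F_x/∂x + ∂F_y/∂y + ∂F_z/∂z = 63x^2 + 0 + 0 = 63x^2.

V is a rectangular box, so dV = dx dy dz with 0 ≤ x ≤ 1, 0 ≤ y ≤ 1, 0 ≤ z ≤ 5.

Integrate (63x^2) over V as an iterated integral:

    ∭_V (∇·F) dV = ∫_0^{1} ∫_0^{1} ∫_0^{5} (63x^2) dz dy dx.

Inner (z from 0 to 5): 315x^2.
Middle (y from 0 to 1): 315x^2.
Outer (x from 0 to 1): 105.

Therefore ∯_{∂V} F · n dS = 105.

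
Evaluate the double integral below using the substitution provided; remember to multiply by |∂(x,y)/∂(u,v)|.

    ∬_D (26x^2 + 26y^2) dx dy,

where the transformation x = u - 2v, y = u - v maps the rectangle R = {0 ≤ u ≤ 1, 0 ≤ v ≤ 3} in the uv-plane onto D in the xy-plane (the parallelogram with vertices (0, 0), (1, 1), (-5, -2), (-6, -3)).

Compute the Jacobian determinant of (x, y) with respect to (u, v):

    ∂(x,y)/∂(u,v) = | 1  -2 | = (1)(-1) - (-2)(1) = 1.
                   | 1  -1 |

Its absolute value is |J| = 1 (the area scaling factor).

Substituting x = u - 2v, y = u - v into the integrand,

    26x^2 + 26y^2 → 52u^2 - 156u v + 130v^2,

so the integral becomes

    ∬_R (52u^2 - 156u v + 130v^2) · |J| du dv = ∫_0^1 ∫_0^3 (52u^2 - 156u v + 130v^2) dv du.

Inner (v): 156u^2 - 702u + 1170.
Outer (u): 871.

Therefore ∬_D (26x^2 + 26y^2) dx dy = 871.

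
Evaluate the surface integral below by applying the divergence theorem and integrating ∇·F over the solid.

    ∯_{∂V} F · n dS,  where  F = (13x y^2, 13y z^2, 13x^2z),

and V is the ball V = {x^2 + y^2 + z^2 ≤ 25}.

By the divergence theorem,

    ∯_{∂V} F · n dS = ∭_V (∇ · F) dV.

Compute the divergence:
    ∇ · F = ∂F_x/∂x + ∂F_y/∂y + ∂F_z/∂z = 13y^2 + 13z^2 + 13x^2 = 13x^2 + 13y^2 + 13z^2.

In spherical coordinates, x = ρ sin(φ) cos(θ), y = ρ sin(φ) sin(θ), z = ρ cos(φ), dV = ρ^2 sin(φ) dρ dφ dθ, with 0 ≤ ρ ≤ 5, 0 ≤ φ ≤ π, 0 ≤ θ ≤ 2π.

The integrand, after substitution and multiplying by the volume element, becomes (13ρ^2) · ρ^2 sin(φ), so

    ∭_V (∇·F) dV = ∫_0^{2π} ∫_0^{π} ∫_0^{5} (13ρ^2) · ρ^2 sin(φ) dρ dφ dθ.

Inner (ρ from 0 to 5): 8125sin(φ).
Middle (φ from 0 to π): 16250.
Outer (θ from 0 to 2π): 32500π.

Therefore ∯_{∂V} F · n dS = 32500π.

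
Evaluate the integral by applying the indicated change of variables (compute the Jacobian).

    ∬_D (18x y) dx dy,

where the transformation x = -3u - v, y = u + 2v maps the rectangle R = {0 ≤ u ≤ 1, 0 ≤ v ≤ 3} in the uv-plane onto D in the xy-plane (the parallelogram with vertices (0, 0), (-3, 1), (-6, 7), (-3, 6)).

Compute the Jacobian determinant of (x, y) with respect to (u, v):

    ∂(x,y)/∂(u,v) = | -3  -1 | = (-3)(2) - (-1)(1) = -5.
                   | 1  2 |

Its absolute value is |J| = 5 (the area scaling factor).

Substituting x = -3u - v, y = u + 2v into the integrand,

    18x y → -54u^2 - 126u v - 36v^2,

so the integral becomes

    ∬_R (-54u^2 - 126u v - 36v^2) · |J| du dv = ∫_0^1 ∫_0^3 (-270u^2 - 630u v - 180v^2) dv du.

Inner (v): -810u^2 - 2835u - 1620.
Outer (u): -6615/2.

Therefore ∬_D (18x y) dx dy = -6615/2.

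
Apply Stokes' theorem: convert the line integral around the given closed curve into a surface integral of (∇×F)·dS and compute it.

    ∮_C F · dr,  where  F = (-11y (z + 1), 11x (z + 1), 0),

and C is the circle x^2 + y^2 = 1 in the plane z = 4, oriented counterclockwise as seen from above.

Let S be the flat disk x^2 + y^2 ≤ 1 in the plane z = 4, with upward unit normal n̂ = ẑ. By Stokes' theorem,

    ∮_C F · dr = ∬_S (∇ × F) · n̂ dS = ∬_D (curl F)_z dA,

where D is the disk x^2 + y^2 ≤ 1.

Compute the curl of F = (-11y (z + 1), 11x (z + 1), 0):
    (∇ × F)_x = ∂F_z/∂y - ∂F_y/∂z = -11x,
    (∇ × F)_y = ∂F_x/∂z - ∂F_z/∂x = -11y,
    (∇ × F)_z = ∂F_y/∂x - ∂F_x/∂y = 22z + 22.

On z = 4, (curl F)_z = 110.

Convert to polar (x = r cos θ, y = r sin θ, dA = r dr dθ); the integrand becomes 110, so

    ∬_D (curl F)_z dA = ∫_0^{2π} ∫_0^{1} (110) · r dr dθ.

Inner (r from 0 to 1): 55.
Outer (θ from 0 to 2π): 110π.

Therefore ∮_C F · dr = 110π.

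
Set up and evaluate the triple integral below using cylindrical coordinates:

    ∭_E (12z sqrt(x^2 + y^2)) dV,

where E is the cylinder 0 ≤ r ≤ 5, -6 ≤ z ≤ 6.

In cylindrical coordinates, x = r cos(θ), y = r sin(θ), z = z, and dV = r dr dθ dz.

The integrand becomes 12r z, so

    ∭_E (12z sqrt(x^2 + y^2)) dV = ∫_{0}^{2π} ∫_{0}^{5} ∫_{-6}^{6} (12r z) · r dz dr dθ.

Inner (z): 0.
Middle (r from 0 to 5): 0.
Outer (θ): 0.

Therefore the triple integral equals 0.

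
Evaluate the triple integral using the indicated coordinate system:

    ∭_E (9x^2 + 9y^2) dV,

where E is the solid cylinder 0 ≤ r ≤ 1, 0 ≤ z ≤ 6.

In cylindrical coordinates, x = r cos(θ), y = r sin(θ), z = z, and dV = r dr dθ dz.

The integrand becomes 9r^2, so

    ∭_E (9x^2 + 9y^2) dV = ∫_{0}^{2π} ∫_{0}^{1} ∫_{0}^{6} (9r^2) · r dz dr dθ.

Inner (z): 54r^3.
Middle (r from 0 to 1): 27/2.
Outer (θ): 27π.

Therefore the triple integral equals 27π.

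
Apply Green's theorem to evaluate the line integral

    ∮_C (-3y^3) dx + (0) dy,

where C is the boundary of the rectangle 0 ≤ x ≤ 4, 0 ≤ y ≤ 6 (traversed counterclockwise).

Green's theorem converts the closed line integral into a double integral over the enclosed region D:

    ∮_C P dx + Q dy = ∬_D (∂Q/∂x - ∂P/∂y) dA.

Here P = -3y^3, Q = 0, so

    ∂Q/∂x = 0,    ∂P/∂y = -9y^2,
    ∂Q/∂x - ∂P/∂y = 9y^2.

D is the region 0 ≤ x ≤ 4, 0 ≤ y ≤ 6. Evaluating the double integral:

    ∬_D (9y^2) dA = ∫_0^{4} ∫_0^{6} (9y^2) dy dx.

Inner (y from 0 to 6): 648.
Outer (x from 0 to 4): 2592.

Therefore ∮_C P dx + Q dy = 2592.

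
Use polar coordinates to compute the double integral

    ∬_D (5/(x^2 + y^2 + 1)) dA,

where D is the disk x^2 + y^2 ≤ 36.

The region D is 0 ≤ r ≤ 6, 0 ≤ θ ≤ 2π in polar coordinates, where x = r cos(θ), y = r sin(θ), and dA = r dr dθ.

Under the substitution, the integrand becomes 5/(r^2 + 1), so

    ∬_D (5/(x^2 + y^2 + 1)) dA = ∫_{0}^{2π} ∫_{0}^{6} (5/(r^2 + 1)) · r dr dθ.

Inner integral (in r): ∫_{0}^{6} (5/(r^2 + 1)) · r dr = 5log(37)/2.

Outer integral (in θ): ∫_{0}^{2π} (5log(37)/2) dθ = 5π log(37).

Therefore ∬_D (5/(x^2 + y^2 + 1)) dA = 5π log(37).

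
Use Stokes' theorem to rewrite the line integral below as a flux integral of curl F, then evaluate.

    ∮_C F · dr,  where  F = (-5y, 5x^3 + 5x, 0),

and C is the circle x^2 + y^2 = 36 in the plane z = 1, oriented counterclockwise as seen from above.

Let S be the flat disk x^2 + y^2 ≤ 36 in the plane z = 1, with upward unit normal n̂ = ẑ. By Stokes' theorem,

    ∮_C F · dr = ∬_S (∇ × F) · n̂ dS = ∬_D (curl F)_z dA,

where D is the disk x^2 + y^2 ≤ 36.

Compute the curl of F = (-5y, 5x^3 + 5x, 0):
    (∇ × F)_x = ∂F_z/∂y - ∂F_y/∂z = 0,
    (∇ × F)_y = ∂F_x/∂z - ∂F_z/∂x = 0,
    (∇ × F)_z = ∂F_y/∂x - ∂F_x/∂y = 15x^2 + 10.

On z = 1, (curl F)_z = 15x^2 + 10.

Convert to polar (x = r cos θ, y = r sin θ, dA = r dr dθ); the integrand becomes 15r^2cos(θ)^2 + 10, so

    ∬_D (curl F)_z dA = ∫_0^{2π} ∫_0^{6} (15r^2cos(θ)^2 + 10) · r dr dθ.

Inner (r from 0 to 6): 4860cos(θ)^2 + 180.
Outer (θ from 0 to 2π): 5220π.

Therefore ∮_C F · dr = 5220π.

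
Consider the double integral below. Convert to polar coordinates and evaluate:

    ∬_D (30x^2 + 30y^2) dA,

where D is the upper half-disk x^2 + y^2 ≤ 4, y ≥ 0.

The region D is 0 ≤ r ≤ 2, 0 ≤ θ ≤ π in polar coordinates, where x = r cos(θ), y = r sin(θ), and dA = r dr dθ.

Under the substitution, the integrand becomes 30r^2, so

    ∬_D (30x^2 + 30y^2) dA = ∫_{0}^{π} ∫_{0}^{2} (30r^2) · r dr dθ.

Inner integral (in r): ∫_{0}^{2} (30r^2) · r dr = 120.

Outer integral (in θ): ∫_{0}^{π} (120) dθ = 120π.

Therefore ∬_D (30x^2 + 30y^2) dA = 120π.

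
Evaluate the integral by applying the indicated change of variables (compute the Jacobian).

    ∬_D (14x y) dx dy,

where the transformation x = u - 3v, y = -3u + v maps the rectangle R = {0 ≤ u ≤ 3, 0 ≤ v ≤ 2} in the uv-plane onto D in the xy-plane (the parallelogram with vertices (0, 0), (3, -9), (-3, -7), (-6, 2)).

Compute the Jacobian determinant of (x, y) with respect to (u, v):

    ∂(x,y)/∂(u,v) = | 1  -3 | = (1)(1) - (-3)(-3) = -8.
                   | -3  1 |

Its absolute value is |J| = 8 (the area scaling factor).

Substituting x = u - 3v, y = -3u + v into the integrand,

    14x y → -42u^2 + 140u v - 42v^2,

so the integral becomes

    ∬_R (-42u^2 + 140u v - 42v^2) · |J| du dv = ∫_0^3 ∫_0^2 (-336u^2 + 1120u v - 336v^2) dv du.

Inner (v): -672u^2 + 2240u - 896.
Outer (u): 1344.

Therefore ∬_D (14x y) dx dy = 1344.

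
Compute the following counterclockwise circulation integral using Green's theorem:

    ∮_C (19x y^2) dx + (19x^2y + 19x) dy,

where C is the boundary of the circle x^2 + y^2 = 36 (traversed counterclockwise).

Green's theorem converts the closed line integral into a double integral over the enclosed region D:

    ∮_C P dx + Q dy = ∬_D (∂Q/∂x - ∂P/∂y) dA.

Here P = 19x y^2, Q = 19x^2y + 19x, so

    ∂Q/∂x = 38x y + 19,    ∂P/∂y = 38x y,
    ∂Q/∂x - ∂P/∂y = 19.

D is the region x^2 + y^2 ≤ 36. Evaluating the double integral:

In polar coordinates (x = r cos θ, y = r sin θ, dA = r dr dθ) the integrand becomes 19, so

    ∬_D (19) dA = ∫_0^{2π} ∫_0^{6} (19) · r dr dθ.

Inner (r from 0 to 6): 342.
Outer (θ from 0 to 2π): 684π.

Therefore ∮_C P dx + Q dy = 684π.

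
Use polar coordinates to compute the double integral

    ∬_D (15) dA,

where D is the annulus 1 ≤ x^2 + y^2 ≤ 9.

The region D is 1 ≤ r ≤ 3, 0 ≤ θ ≤ 2π in polar coordinates, where x = r cos(θ), y = r sin(θ), and dA = r dr dθ.

Under the substitution, the integrand becomes 15, so

    ∬_D (15) dA = ∫_{0}^{2π} ∫_{1}^{3} (15) · r dr dθ.

Inner integral (in r): ∫_{1}^{3} (15) · r dr = 60.

Outer integral (in θ): ∫_{0}^{2π} (60) dθ = 120π.

Therefore ∬_D (15) dA = 120π.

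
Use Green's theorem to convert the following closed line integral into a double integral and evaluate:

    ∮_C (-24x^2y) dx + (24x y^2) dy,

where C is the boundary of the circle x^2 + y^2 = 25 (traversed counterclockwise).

Green's theorem converts the closed line integral into a double integral over the enclosed region D:

    ∮_C P dx + Q dy = ∬_D (∂Q/∂x - ∂P/∂y) dA.

Here P = -24x^2y, Q = 24x y^2, so

    ∂Q/∂x = 24y^2,    ∂P/∂y = -24x^2,
    ∂Q/∂x - ∂P/∂y = 24x^2 + 24y^2.

D is the region x^2 + y^2 ≤ 25. Evaluating the double integral:

In polar coordinates (x = r cos θ, y = r sin θ, dA = r dr dθ) the integrand becomes 24r^2, so

    ∬_D (24x^2 + 24y^2) dA = ∫_0^{2π} ∫_0^{5} (24r^2) · r dr dθ.

Inner (r from 0 to 5): 3750.
Outer (θ from 0 to 2π): 7500π.

Therefore ∮_C P dx + Q dy = 7500π.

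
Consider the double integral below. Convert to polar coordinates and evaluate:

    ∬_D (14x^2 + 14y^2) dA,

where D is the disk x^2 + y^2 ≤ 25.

The region D is 0 ≤ r ≤ 5, 0 ≤ θ ≤ 2π in polar coordinates, where x = r cos(θ), y = r sin(θ), and dA = r dr dθ.

Under the substitution, the integrand becomes 14r^2, so

    ∬_D (14x^2 + 14y^2) dA = ∫_{0}^{2π} ∫_{0}^{5} (14r^2) · r dr dθ.

Inner integral (in r): ∫_{0}^{5} (14r^2) · r dr = 4375/2.

Outer integral (in θ): ∫_{0}^{2π} (4375/2) dθ = 4375π.

Therefore ∬_D (14x^2 + 14y^2) dA = 4375π.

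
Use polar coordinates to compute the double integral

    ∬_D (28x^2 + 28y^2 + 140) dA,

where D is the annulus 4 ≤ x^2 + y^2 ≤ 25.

The region D is 2 ≤ r ≤ 5, 0 ≤ θ ≤ 2π in polar coordinates, where x = r cos(θ), y = r sin(θ), and dA = r dr dθ.

Under the substitution, the integrand becomes 28r^2 + 140, so

    ∬_D (28x^2 + 28y^2 + 140) dA = ∫_{0}^{2π} ∫_{2}^{5} (28r^2 + 140) · r dr dθ.

Inner integral (in r): ∫_{2}^{5} (28r^2 + 140) · r dr = 5733.

Outer integral (in θ): ∫_{0}^{2π} (5733) dθ = 11466π.

Therefore ∬_D (28x^2 + 28y^2 + 140) dA = 11466π.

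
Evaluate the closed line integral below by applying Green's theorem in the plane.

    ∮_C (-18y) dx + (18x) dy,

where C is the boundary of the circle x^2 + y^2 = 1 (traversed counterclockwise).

Green's theorem converts the closed line integral into a double integral over the enclosed region D:

    ∮_C P dx + Q dy = ∬_D (∂Q/∂x - ∂P/∂y) dA.

Here P = -18y, Q = 18x, so

    ∂Q/∂x = 18,    ∂P/∂y = -18,
    ∂Q/∂x - ∂P/∂y = 36.

D is the region x^2 + y^2 ≤ 1. Evaluating the double integral:

In polar coordinates (x = r cos θ, y = r sin θ, dA = r dr dθ) the integrand becomes 36, so

    ∬_D (36) dA = ∫_0^{2π} ∫_0^{1} (36) · r dr dθ.

Inner (r from 0 to 1): 18.
Outer (θ from 0 to 2π): 36π.

Therefore ∮_C P dx + Q dy = 36π.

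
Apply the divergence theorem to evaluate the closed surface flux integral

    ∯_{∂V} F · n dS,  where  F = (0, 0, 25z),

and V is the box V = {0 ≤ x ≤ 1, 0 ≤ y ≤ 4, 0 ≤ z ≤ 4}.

By the divergence theorem,

    ∯_{∂V} F · n dS = ∭_V (∇ · F) dV.

Compute the divergence:
    ∇ · F = ∂F_x/∂x + ∂F_y/∂y + ∂F_z/∂z = 0 + 0 + 25 = 25.

V is a rectangular box, so dV = dx dy dz with 0 ≤ x ≤ 1, 0 ≤ y ≤ 4, 0 ≤ z ≤ 4.

Integrate (25) over V as an iterated integral:

    ∭_V (∇·F) dV = ∫_0^{1} ∫_0^{4} ∫_0^{4} (25) dz dy dx.

Inner (z from 0 to 4): 100.
Middle (y from 0 to 4): 400.
Outer (x from 0 to 1): 400.

Therefore ∯_{∂V} F · n dS = 400.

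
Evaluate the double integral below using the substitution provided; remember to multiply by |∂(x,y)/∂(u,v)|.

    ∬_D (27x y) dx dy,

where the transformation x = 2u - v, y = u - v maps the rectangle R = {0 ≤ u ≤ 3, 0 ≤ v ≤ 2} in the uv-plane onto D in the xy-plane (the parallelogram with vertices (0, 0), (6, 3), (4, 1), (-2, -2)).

Compute the Jacobian determinant of (x, y) with respect to (u, v):

    ∂(x,y)/∂(u,v) = | 2  -1 | = (2)(-1) - (-1)(1) = -1.
                   | 1  -1 |

Its absolute value is |J| = 1 (the area scaling factor).

Substituting x = 2u - v, y = u - v into the integrand,

    27x y → 54u^2 - 81u v + 27v^2,

so the integral becomes

    ∬_R (54u^2 - 81u v + 27v^2) · |J| du dv = ∫_0^3 ∫_0^2 (54u^2 - 81u v + 27v^2) dv du.

Inner (v): 108u^2 - 162u + 72.
Outer (u): 459.

Therefore ∬_D (27x y) dx dy = 459.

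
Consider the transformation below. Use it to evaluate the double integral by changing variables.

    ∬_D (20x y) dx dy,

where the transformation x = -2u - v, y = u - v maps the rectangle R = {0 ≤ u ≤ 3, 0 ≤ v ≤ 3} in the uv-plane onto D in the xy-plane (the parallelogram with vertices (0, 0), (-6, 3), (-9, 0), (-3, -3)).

Compute the Jacobian determinant of (x, y) with respect to (u, v):

    ∂(x,y)/∂(u,v) = | -2  -1 | = (-2)(-1) - (-1)(1) = 3.
                   | 1  -1 |

Its absolute value is |J| = 3 (the area scaling factor).

Substituting x = -2u - v, y = u - v into the integrand,

    20x y → -40u^2 + 20u v + 20v^2,

so the integral becomes

    ∬_R (-40u^2 + 20u v + 20v^2) · |J| du dv = ∫_0^3 ∫_0^3 (-120u^2 + 60u v + 60v^2) dv du.

Inner (v): -360u^2 + 270u + 540.
Outer (u): -405.

Therefore ∬_D (20x y) dx dy = -405.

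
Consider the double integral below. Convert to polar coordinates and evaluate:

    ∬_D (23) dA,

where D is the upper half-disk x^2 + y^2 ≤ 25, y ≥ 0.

The region D is 0 ≤ r ≤ 5, 0 ≤ θ ≤ π in polar coordinates, where x = r cos(θ), y = r sin(θ), and dA = r dr dθ.

Under the substitution, the integrand becomes 23, so

    ∬_D (23) dA = ∫_{0}^{π} ∫_{0}^{5} (23) · r dr dθ.

Inner integral (in r): ∫_{0}^{5} (23) · r dr = 575/2.

Outer integral (in θ): ∫_{0}^{π} (575/2) dθ = 575π/2.

Therefore ∬_D (23) dA = 575π/2.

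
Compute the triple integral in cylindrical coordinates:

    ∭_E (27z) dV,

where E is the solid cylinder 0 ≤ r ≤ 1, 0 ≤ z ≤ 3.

In cylindrical coordinates, x = r cos(θ), y = r sin(θ), z = z, and dV = r dr dθ dz.

The integrand becomes 27z, so

    ∭_E (27z) dV = ∫_{0}^{2π} ∫_{0}^{1} ∫_{0}^{3} (27z) · r dz dr dθ.

Inner (z): 243r/2.
Middle (r from 0 to 1): 243/4.
Outer (θ): 243π/2.

Therefore the triple integral equals 243π/2.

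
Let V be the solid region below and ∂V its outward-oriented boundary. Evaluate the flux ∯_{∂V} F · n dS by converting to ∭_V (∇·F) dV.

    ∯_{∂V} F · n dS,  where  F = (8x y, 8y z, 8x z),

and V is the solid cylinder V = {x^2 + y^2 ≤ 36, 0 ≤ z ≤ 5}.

By the divergence theorem,

    ∯_{∂V} F · n dS = ∭_V (∇ · F) dV.

Compute the divergence:
    ∇ · F = ∂F_x/∂x + ∂F_y/∂y + ∂F_z/∂z = 8y + 8z + 8x = 8x + 8y + 8z.

In cylindrical coordinates, x = r cos(θ), y = r sin(θ), z = z, dV = r dr dθ dz, with 0 ≤ r ≤ 6, 0 ≤ θ ≤ 2π, 0 ≤ z ≤ 5.

The integrand, after substitution and multiplying by the volume element, becomes (8sqrt(2)r sin(θ + π/4) + 8z) · r, so

    ∭_V (∇·F) dV = ∫_0^{2π} ∫_0^{6} ∫_0^{5} (8sqrt(2)r sin(θ + π/4) + 8z) · r dz dr dθ.

Inner (z from 0 to 5): 20r (2sqrt(2)r sin(θ + π/4) + 5).
Middle (r from 0 to 6): 2880sqrt(2)sin(θ + π/4) + 1800.
Outer (θ from 0 to 2π): 3600π.

Therefore ∯_{∂V} F · n dS = 3600π.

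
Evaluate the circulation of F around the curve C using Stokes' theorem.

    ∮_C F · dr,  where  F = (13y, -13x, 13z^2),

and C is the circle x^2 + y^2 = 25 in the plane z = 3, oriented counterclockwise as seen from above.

Let S be the flat disk x^2 + y^2 ≤ 25 in the plane z = 3, with upward unit normal n̂ = ẑ. By Stokes' theorem,

    ∮_C F · dr = ∬_S (∇ × F) · n̂ dS = ∬_D (curl F)_z dA,

where D is the disk x^2 + y^2 ≤ 25.

Compute the curl of F = (13y, -13x, 13z^2):
    (∇ × F)_x = ∂F_z/∂y - ∂F_y/∂z = 0,
    (∇ × F)_y = ∂F_x/∂z - ∂F_z/∂x = 0,
    (∇ × F)_z = ∂F_y/∂x - ∂F_x/∂y = -26.

On z = 3, (curl F)_z = -26.

Convert to polar (x = r cos θ, y = r sin θ, dA = r dr dθ); the integrand becomes -26, so

    ∬_D (curl F)_z dA = ∫_0^{2π} ∫_0^{5} (-26) · r dr dθ.

Inner (r from 0 to 5): -325.
Outer (θ from 0 to 2π): -650π.

Therefore ∮_C F · dr = -650π.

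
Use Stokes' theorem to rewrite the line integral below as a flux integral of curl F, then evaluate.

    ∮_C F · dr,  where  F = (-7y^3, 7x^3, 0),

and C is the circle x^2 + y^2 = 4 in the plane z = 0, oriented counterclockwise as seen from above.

Let S be the flat disk x^2 + y^2 ≤ 4 in the plane z = 0, with upward unit normal n̂ = ẑ. By Stokes' theorem,

    ∮_C F · dr = ∬_S (∇ × F) · n̂ dS = ∬_D (curl F)_z dA,

where D is the disk x^2 + y^2 ≤ 4.

Compute the curl of F = (-7y^3, 7x^3, 0):
    (∇ × F)_x = ∂F_z/∂y - ∂F_y/∂z = 0,
    (∇ × F)_y = ∂F_x/∂z - ∂F_z/∂x = 0,
    (∇ × F)_z = ∂F_y/∂x - ∂F_x/∂y = 21x^2 + 21y^2.

On z = 0, (curl F)_z = 21x^2 + 21y^2.

Convert to polar (x = r cos θ, y = r sin θ, dA = r dr dθ); the integrand becomes 21r^2, so

    ∬_D (curl F)_z dA = ∫_0^{2π} ∫_0^{2} (21r^2) · r dr dθ.

Inner (r from 0 to 2): 84.
Outer (θ from 0 to 2π): 168π.

Therefore ∮_C F · dr = 168π.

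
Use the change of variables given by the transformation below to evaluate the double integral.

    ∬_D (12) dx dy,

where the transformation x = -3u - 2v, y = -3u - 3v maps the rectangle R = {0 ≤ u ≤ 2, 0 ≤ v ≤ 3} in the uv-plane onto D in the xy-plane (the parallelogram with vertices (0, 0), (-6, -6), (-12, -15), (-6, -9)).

Compute the Jacobian determinant of (x, y) with respect to (u, v):

    ∂(x,y)/∂(u,v) = | -3  -2 | = (-3)(-3) - (-2)(-3) = 3.
                   | -3  -3 |

Its absolute value is |J| = 3 (the area scaling factor).

Substituting x = -3u - 2v, y = -3u - 3v into the integrand,

    12 → 12,

so the integral becomes

    ∬_R (12) · |J| du dv = ∫_0^2 ∫_0^3 (36) dv du.

Inner (v): 108.
Outer (u): 216.

Therefore ∬_D (12) dx dy = 216.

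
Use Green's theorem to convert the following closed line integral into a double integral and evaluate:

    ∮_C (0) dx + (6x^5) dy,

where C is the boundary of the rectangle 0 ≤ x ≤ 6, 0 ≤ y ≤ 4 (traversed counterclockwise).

Green's theorem converts the closed line integral into a double integral over the enclosed region D:

    ∮_C P dx + Q dy = ∬_D (∂Q/∂x - ∂P/∂y) dA.

Here P = 0, Q = 6x^5, so

    ∂Q/∂x = 30x^4,    ∂P/∂y = 0,
    ∂Q/∂x - ∂P/∂y = 30x^4.

D is the region 0 ≤ x ≤ 6, 0 ≤ y ≤ 4. Evaluating the double integral:

    ∬_D (30x^4) dA = ∫_0^{6} ∫_0^{4} (30x^4) dy dx.

Inner (y from 0 to 4): 120x^4.
Outer (x from 0 to 6): 186624.

Therefore ∮_C P dx + Q dy = 186624.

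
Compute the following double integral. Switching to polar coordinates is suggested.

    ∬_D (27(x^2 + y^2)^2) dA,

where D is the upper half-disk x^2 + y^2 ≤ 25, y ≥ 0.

The region D is 0 ≤ r ≤ 5, 0 ≤ θ ≤ π in polar coordinates, where x = r cos(θ), y = r sin(θ), and dA = r dr dθ.

Under the substitution, the integrand becomes 27r^4, so

    ∬_D (27(x^2 + y^2)^2) dA = ∫_{0}^{π} ∫_{0}^{5} (27r^4) · r dr dθ.

Inner integral (in r): ∫_{0}^{5} (27r^4) · r dr = 140625/2.

Outer integral (in θ): ∫_{0}^{π} (140625/2) dθ = 140625π/2.

Therefore ∬_D (27(x^2 + y^2)^2) dA = 140625π/2.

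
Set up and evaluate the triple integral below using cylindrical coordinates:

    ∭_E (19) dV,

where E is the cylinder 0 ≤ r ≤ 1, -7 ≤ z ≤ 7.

In cylindrical coordinates, x = r cos(θ), y = r sin(θ), z = z, and dV = r dr dθ dz.

The integrand becomes 19, so

    ∭_E (19) dV = ∫_{0}^{2π} ∫_{0}^{1} ∫_{-7}^{7} (19) · r dz dr dθ.

Inner (z): 266r.
Middle (r from 0 to 1): 133.
Outer (θ): 266π.

Therefore the triple integral equals 266π.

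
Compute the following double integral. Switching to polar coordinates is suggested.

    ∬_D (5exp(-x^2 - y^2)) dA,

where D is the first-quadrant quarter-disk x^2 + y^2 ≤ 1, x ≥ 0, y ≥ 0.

The region D is 0 ≤ r ≤ 1, 0 ≤ θ ≤ π/2 in polar coordinates, where x = r cos(θ), y = r sin(θ), and dA = r dr dθ.

Under the substitution, the integrand becomes 5exp(-r^2), so

    ∬_D (5exp(-x^2 - y^2)) dA = ∫_{0}^{π/2} ∫_{0}^{1} (5exp(-r^2)) · r dr dθ.

Inner integral (in r): ∫_{0}^{1} (5exp(-r^2)) · r dr = 5/2 - 5exp(-1)/2.

Outer integral (in θ): ∫_{0}^{π/2} (5/2 - 5exp(-1)/2) dθ = -5π (1 - e)exp(-1)/4.

Therefore ∬_D (5exp(-x^2 - y^2)) dA = -5π (1 - e)exp(-1)/4.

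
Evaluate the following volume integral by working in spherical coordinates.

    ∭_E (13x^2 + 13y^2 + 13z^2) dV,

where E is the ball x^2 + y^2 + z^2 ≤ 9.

In spherical coordinates, x = ρ sin(φ) cos(θ), y = ρ sin(φ) sin(θ), z = ρ cos(φ), and dV = ρ^2 sin(φ) dρ dφ dθ.

The integrand becomes 13ρ^2, so

    ∭_E (13x^2 + 13y^2 + 13z^2) dV = ∫_{0}^{2π} ∫_{0}^{π} ∫_{0}^{3} (13ρ^2) · ρ^2 sin(φ) dρ dφ dθ.

Inner (ρ): 3159sin(φ)/5.
Middle (φ): 6318/5.
Outer (θ): 12636π/5.

Therefore the triple integral equals 12636π/5.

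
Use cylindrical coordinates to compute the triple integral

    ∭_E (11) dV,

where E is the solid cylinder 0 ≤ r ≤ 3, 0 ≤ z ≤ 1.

In cylindrical coordinates, x = r cos(θ), y = r sin(θ), z = z, and dV = r dr dθ dz.

The integrand becomes 11, so

    ∭_E (11) dV = ∫_{0}^{2π} ∫_{0}^{3} ∫_{0}^{1} (11) · r dz dr dθ.

Inner (z): 11r.
Middle (r from 0 to 3): 99/2.
Outer (θ): 99π.

Therefore the triple integral equals 99π.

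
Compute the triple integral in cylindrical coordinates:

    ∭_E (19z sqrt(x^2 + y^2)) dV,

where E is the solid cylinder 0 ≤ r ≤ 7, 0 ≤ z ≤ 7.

In cylindrical coordinates, x = r cos(θ), y = r sin(θ), z = z, and dV = r dr dθ dz.

The integrand becomes 19r z, so

    ∭_E (19z sqrt(x^2 + y^2)) dV = ∫_{0}^{2π} ∫_{0}^{7} ∫_{0}^{7} (19r z) · r dz dr dθ.

Inner (z): 931r^2/2.
Middle (r from 0 to 7): 319333/6.
Outer (θ): 319333π/3.

Therefore the triple integral equals 319333π/3.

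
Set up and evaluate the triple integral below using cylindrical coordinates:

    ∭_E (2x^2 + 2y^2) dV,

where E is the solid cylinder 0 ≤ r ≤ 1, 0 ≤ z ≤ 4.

In cylindrical coordinates, x = r cos(θ), y = r sin(θ), z = z, and dV = r dr dθ dz.

The integrand becomes 2r^2, so

    ∭_E (2x^2 + 2y^2) dV = ∫_{0}^{2π} ∫_{0}^{1} ∫_{0}^{4} (2r^2) · r dz dr dθ.

Inner (z): 8r^3.
Middle (r from 0 to 1): 2.
Outer (θ): 4π.

Therefore the triple integral equals 4π.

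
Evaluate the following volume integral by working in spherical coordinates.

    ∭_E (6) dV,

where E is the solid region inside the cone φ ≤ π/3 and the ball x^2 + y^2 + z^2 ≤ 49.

In spherical coordinates, x = ρ sin(φ) cos(θ), y = ρ sin(φ) sin(θ), z = ρ cos(φ), and dV = ρ^2 sin(φ) dρ dφ dθ.

The integrand becomes 6, so

    ∭_E (6) dV = ∫_{0}^{2π} ∫_{0}^{π/3} ∫_{0}^{7} (6) · ρ^2 sin(φ) dρ dφ dθ.

Inner (ρ): 686sin(φ).
Middle (φ): 343.
Outer (θ): 686π.

Therefore the triple integral equals 686π.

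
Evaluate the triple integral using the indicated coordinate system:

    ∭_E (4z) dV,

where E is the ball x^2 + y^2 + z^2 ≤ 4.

In spherical coordinates, x = ρ sin(φ) cos(θ), y = ρ sin(φ) sin(θ), z = ρ cos(φ), and dV = ρ^2 sin(φ) dρ dφ dθ.

The integrand becomes 4ρ cos(φ), so

    ∭_E (4z) dV = ∫_{0}^{2π} ∫_{0}^{π} ∫_{0}^{2} (4ρ cos(φ)) · ρ^2 sin(φ) dρ dφ dθ.

Inner (ρ): 8sin(2φ).
Middle (φ): 0.
Outer (θ): 0.

Therefore the triple integral equals 0.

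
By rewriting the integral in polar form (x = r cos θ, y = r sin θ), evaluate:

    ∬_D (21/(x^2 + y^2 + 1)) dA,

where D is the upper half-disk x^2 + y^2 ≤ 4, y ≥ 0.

The region D is 0 ≤ r ≤ 2, 0 ≤ θ ≤ π in polar coordinates, where x = r cos(θ), y = r sin(θ), and dA = r dr dθ.

Under the substitution, the integrand becomes 21/(r^2 + 1), so

    ∬_D (21/(x^2 + y^2 + 1)) dA = ∫_{0}^{π} ∫_{0}^{2} (21/(r^2 + 1)) · r dr dθ.

Inner integral (in r): ∫_{0}^{2} (21/(r^2 + 1)) · r dr = 21log(5)/2.

Outer integral (in θ): ∫_{0}^{π} (21log(5)/2) dθ = 21π log(5)/2.

Therefore ∬_D (21/(x^2 + y^2 + 1)) dA = 21π log(5)/2.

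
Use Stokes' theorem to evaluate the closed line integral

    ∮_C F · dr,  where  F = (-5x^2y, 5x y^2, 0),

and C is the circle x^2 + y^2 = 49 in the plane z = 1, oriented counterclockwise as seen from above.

Let S be the flat disk x^2 + y^2 ≤ 49 in the plane z = 1, with upward unit normal n̂ = ẑ. By Stokes' theorem,

    ∮_C F · dr = ∬_S (∇ × F) · n̂ dS = ∬_D (curl F)_z dA,

where D is the disk x^2 + y^2 ≤ 49.

Compute the curl of F = (-5x^2y, 5x y^2, 0):
    (∇ × F)_x = ∂F_z/∂y - ∂F_y/∂z = 0,
    (∇ × F)_y = ∂F_x/∂z - ∂F_z/∂x = 0,
    (∇ × F)_z = ∂F_y/∂x - ∂F_x/∂y = 5x^2 + 5y^2.

On z = 1, (curl F)_z = 5x^2 + 5y^2.

Convert to polar (x = r cos θ, y = r sin θ, dA = r dr dθ); the integrand becomes 5r^2, so

    ∬_D (curl F)_z dA = ∫_0^{2π} ∫_0^{7} (5r^2) · r dr dθ.

Inner (r from 0 to 7): 12005/4.
Outer (θ from 0 to 2π): 12005π/2.

Therefore ∮_C F · dr = 12005π/2.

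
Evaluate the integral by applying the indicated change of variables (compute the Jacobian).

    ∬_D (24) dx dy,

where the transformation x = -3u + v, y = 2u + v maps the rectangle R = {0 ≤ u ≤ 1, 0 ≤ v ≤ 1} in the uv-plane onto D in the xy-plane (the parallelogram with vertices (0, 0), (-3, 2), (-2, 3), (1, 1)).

Compute the Jacobian determinant of (x, y) with respect to (u, v):

    ∂(x,y)/∂(u,v) = | -3  1 | = (-3)(1) - (1)(2) = -5.
                   | 2  1 |

Its absolute value is |J| = 5 (the area scaling factor).

Substituting x = -3u + v, y = 2u + v into the integrand,

    24 → 24,

so the integral becomes

    ∬_R (24) · |J| du dv = ∫_0^1 ∫_0^1 (120) dv du.

Inner (v): 120.
Outer (u): 120.

Therefore ∬_D (24) dx dy = 120.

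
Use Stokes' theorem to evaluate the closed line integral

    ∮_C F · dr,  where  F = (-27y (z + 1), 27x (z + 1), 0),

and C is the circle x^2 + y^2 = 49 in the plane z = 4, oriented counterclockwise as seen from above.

Let S be the flat disk x^2 + y^2 ≤ 49 in the plane z = 4, with upward unit normal n̂ = ẑ. By Stokes' theorem,

    ∮_C F · dr = ∬_S (∇ × F) · n̂ dS = ∬_D (curl F)_z dA,

where D is the disk x^2 + y^2 ≤ 49.

Compute the curl of F = (-27y (z + 1), 27x (z + 1), 0):
    (∇ × F)_x = ∂F_z/∂y - ∂F_y/∂z = -27x,
    (∇ × F)_y = ∂F_x/∂z - ∂F_z/∂x = -27y,
    (∇ × F)_z = ∂F_y/∂x - ∂F_x/∂y = 54z + 54.

On z = 4, (curl F)_z = 270.

Convert to polar (x = r cos θ, y = r sin θ, dA = r dr dθ); the integrand becomes 270, so

    ∬_D (curl F)_z dA = ∫_0^{2π} ∫_0^{7} (270) · r dr dθ.

Inner (r from 0 to 7): 6615.
Outer (θ from 0 to 2π): 13230π.

Therefore ∮_C F · dr = 13230π.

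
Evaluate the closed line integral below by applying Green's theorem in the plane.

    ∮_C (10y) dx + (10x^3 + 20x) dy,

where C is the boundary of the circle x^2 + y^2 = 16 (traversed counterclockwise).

Green's theorem converts the closed line integral into a double integral over the enclosed region D:

    ∮_C P dx + Q dy = ∬_D (∂Q/∂x - ∂P/∂y) dA.

Here P = 10y, Q = 10x^3 + 20x, so

    ∂Q/∂x = 30x^2 + 20,    ∂P/∂y = 10,
    ∂Q/∂x - ∂P/∂y = 30x^2 + 10.

D is the region x^2 + y^2 ≤ 16. Evaluating the double integral:

In polar coordinates (x = r cos θ, y = r sin θ, dA = r dr dθ) the integrand becomes 30r^2cos(θ)^2 + 10, so

    ∬_D (30x^2 + 10) dA = ∫_0^{2π} ∫_0^{4} (30r^2cos(θ)^2 + 10) · r dr dθ.

Inner (r from 0 to 4): 1920cos(θ)^2 + 80.
Outer (θ from 0 to 2π): 2080π.

Therefore ∮_C P dx + Q dy = 2080π.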